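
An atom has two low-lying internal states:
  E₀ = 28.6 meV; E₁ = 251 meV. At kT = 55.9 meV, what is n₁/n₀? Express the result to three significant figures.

0.0187

n₁/n₀ = exp[−(E₁−E₀)/kT] = exp(−(222.4 meV)/(55.9 meV)) = exp(-3.9785) = 0.0187.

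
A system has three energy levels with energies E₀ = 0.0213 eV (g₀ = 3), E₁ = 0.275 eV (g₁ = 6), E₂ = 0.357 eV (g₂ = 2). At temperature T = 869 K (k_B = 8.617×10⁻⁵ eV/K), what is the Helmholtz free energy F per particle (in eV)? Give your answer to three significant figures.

-0.0664 eV

k_BT = 8.617×10⁻⁵ × 869 K = 0.074882 eV.
Eᵢ/kT = 0.28445, 3.6724, 4.7675.
Z = Σ gᵢe^(−Eᵢ/kT) = 3·e^(−0.28445) + 6·e^(−3.6724) + 2·e^(−4.7675) = 2.2573 + 0.15249 + 0.017003 = 2.4268.
F = −kT ln Z = −0.074882 × ln(2.4268) = −0.074882 × 0.88657 = -0.0664 eV.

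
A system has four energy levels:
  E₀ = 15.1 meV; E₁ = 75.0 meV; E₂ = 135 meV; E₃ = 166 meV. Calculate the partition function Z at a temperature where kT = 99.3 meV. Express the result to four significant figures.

Eᵢ/kT = 0.152064, 0.755287, 1.35952, 1.67170.
Z = Σ e^(−Eᵢ/kT) = e^(−0.152064) + e^(−0.755287) + e^(−1.35952) + e^(−1.67170) = 0.858933 + 0.469876 + 0.256784 + 0.187927 = 1.77352.

Z = 1.774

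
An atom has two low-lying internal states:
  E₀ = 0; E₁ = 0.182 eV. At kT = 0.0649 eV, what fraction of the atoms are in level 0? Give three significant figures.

0.943

Eᵢ/kT = 0, 2.8043.
Z = Σ e^(−Eᵢ/kT) = e^(−0) + e^(−2.8043) = 1.0000 + 0.060549 = 1.0605.
P₀ = e^(−E₀/kT) / Z = 1.0000/1.0605 = 0.943.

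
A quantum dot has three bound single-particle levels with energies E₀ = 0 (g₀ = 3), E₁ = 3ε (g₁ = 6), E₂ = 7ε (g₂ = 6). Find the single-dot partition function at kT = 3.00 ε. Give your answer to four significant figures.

Z = 5.789

Eᵢ/kT = 0, 1.00000, 2.33333.
Z = Σ gᵢe^(−Eᵢ/kT) = 3·e^(−0) + 6·e^(−1.00000) + 6·e^(−2.33333) = 3.00000 + 2.20728 + 0.581834 = 5.78911.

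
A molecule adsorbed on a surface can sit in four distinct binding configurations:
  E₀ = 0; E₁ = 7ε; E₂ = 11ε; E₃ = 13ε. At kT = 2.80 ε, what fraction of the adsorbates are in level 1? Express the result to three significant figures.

Eᵢ/kT = 0, 2.5000, 3.9286, 4.6429.
Z = Σ e^(−Eᵢ/kT) = e^(−0) + e^(−2.5000) + e^(−3.9286) + e^(−4.6429) = 1.0000 + 0.082085 + 0.019671 + 0.0096297 = 1.1114.
P₁ = e^(−E₁/kT) / Z = 0.082085/1.1114 = 0.0739.

0.0739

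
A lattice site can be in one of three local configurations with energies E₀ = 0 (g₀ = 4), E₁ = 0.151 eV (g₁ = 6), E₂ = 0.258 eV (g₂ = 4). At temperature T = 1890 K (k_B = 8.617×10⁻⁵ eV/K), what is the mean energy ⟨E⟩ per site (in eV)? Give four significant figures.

k_BT = 8.617×10⁻⁵ × 1890 K = 0.162861 eV.
Eᵢ/kT = 0, 0.927171, 1.58417.
Z = Σ gᵢe^(−Eᵢ/kT) = 4·e^(−0) + 6·e^(−0.927171) + 4·e^(−1.58417) = 4.00000 + 2.37403 + 0.820472 = 7.19450.
⟨E⟩ = Σ Eᵢ gᵢe^(−Eᵢ/kT) / Z = (0·4.00000 + 0.151·2.37403 + 0.258·0.820472) / 7.19450 = 0.07925 eV.

0.07925 eV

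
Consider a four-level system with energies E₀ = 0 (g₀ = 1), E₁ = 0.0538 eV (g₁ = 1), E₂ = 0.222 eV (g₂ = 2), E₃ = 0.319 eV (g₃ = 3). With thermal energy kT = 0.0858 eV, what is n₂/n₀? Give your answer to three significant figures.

0.150

n₂/n₀ = (g₂/g₀) exp[−(E₂−E₀)/kT] = (2/1) × exp(−(0.222 eV)/(0.0858 eV)) = (2/1) × exp(-2.5874) = 0.150.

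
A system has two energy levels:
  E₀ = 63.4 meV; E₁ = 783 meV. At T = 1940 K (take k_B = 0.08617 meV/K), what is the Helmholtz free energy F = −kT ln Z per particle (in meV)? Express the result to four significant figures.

k_BT = 0.08617 × 1940 K = 167.170 meV.
Eᵢ/kT = 0.379255, 4.68385.
Z = Σ e^(−Eᵢ/kT) = e^(−0.379255) + e^(−4.68385) = 0.684371 + 0.00924336 = 0.693614.
F = −kT ln Z = −167.170 × ln(0.693614) = −167.170 × -0.365840 = 61.16 meV.

61.16 meV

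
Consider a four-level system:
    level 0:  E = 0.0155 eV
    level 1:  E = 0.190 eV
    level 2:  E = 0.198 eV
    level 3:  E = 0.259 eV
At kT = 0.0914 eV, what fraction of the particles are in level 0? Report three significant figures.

0.739

Eᵢ/kT = 0.16958, 2.0788, 2.1663, 2.8337.
Z = Σ e^(−Eᵢ/kT) = e^(−0.16958) + e^(−2.0788) + e^(−2.1663) + e^(−2.8337) = 0.84402 + 0.12508 + 0.11460 + 0.058795 = 1.1425.
P₀ = e^(−E₀/kT) / Z = 0.84402/1.1425 = 0.739.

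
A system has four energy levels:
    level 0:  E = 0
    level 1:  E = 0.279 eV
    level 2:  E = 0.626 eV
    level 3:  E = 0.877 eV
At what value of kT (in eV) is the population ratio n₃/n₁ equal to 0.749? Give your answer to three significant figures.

n₃/n₁ = exp[−(E₃−E₁)/kT] = 0.749.
⇒ (E₃−E₁)/kT = ln(1/0.749) = ln(1.3351) = 0.28901.
kT = 0.598 eV / 0.28901 = 2.07 eV.

2.07 eV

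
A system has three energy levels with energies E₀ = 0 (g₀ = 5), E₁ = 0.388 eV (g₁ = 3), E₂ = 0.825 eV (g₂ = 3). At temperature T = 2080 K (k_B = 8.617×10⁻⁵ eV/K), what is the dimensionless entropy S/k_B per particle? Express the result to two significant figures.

1.8

k_BT = 8.617×10⁻⁵ × 2080 K = 0.1792 eV.
Eᵢ/kT = 0, 2.165, 4.604.
Z = Σ gᵢe^(−Eᵢ/kT) = 5·e^(−0) + 3·e^(−2.165) + 3·e^(−4.604) = 5.000 + 0.3442 + 0.03004 = 5.374.
⟨E⟩ = Σ EᵢPᵢ = 0.02946 eV.
S/k_B = ln Z + ⟨E⟩/kT = ln(5.374) + 0.02946/0.1792 = 1.682 + 0.1644 = 1.8.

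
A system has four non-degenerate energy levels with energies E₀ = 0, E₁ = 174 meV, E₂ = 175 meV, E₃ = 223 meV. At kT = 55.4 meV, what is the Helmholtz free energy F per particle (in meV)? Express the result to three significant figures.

-5.46 meV

Eᵢ/kT = 0, 3.1408, 3.1588, 4.0253.
Z = Σ e^(−Eᵢ/kT) = e^(−0) + e^(−3.1408) + e^(−3.1588) + e^(−4.0253) = 1.0000 + 0.043248 + 0.042477 + 0.017858 = 1.1036.
F = −kT ln Z = −55.4 × ln(1.1036) = −55.4 × 0.098578 = -5.46 meV.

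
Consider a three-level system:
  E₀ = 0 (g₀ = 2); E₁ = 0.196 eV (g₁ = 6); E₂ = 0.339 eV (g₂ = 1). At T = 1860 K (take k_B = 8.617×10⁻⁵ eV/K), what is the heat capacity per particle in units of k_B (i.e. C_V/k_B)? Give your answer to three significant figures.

k_BT = 8.617×10⁻⁵ × 1860 K = 0.16028 eV.
Eᵢ/kT = 0, 1.2229, 2.1150.
Z = Σ gᵢe^(−Eᵢ/kT) = 2·e^(−0) + 6·e^(−1.2229) + 1·e^(−2.1150) = 2.0000 + 1.7663 + 0.12063 = 3.8869.
⟨E⟩ = 0.099588 eV, ⟨E²⟩ = 0.021024 eV².
C_V/k_B = (⟨E²⟩ − ⟨E⟩²)/(kT)² = (0.021024 − 0.0099178)/0.025690 = 0.432.

0.432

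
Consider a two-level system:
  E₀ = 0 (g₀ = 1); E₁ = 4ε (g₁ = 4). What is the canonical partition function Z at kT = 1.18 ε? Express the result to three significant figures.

Eᵢ/kT = 0, 3.3898.
Z = Σ gᵢe^(−Eᵢ/kT) = 1·e^(−0) + 4·e^(−3.3898) = 1.0000 + 0.13486 = 1.1349.

Z = 1.13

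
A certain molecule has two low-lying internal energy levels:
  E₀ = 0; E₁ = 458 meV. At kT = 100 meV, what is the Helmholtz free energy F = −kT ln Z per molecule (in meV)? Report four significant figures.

-1.020 meV

Eᵢ/kT = 0, 4.58000.
Z = Σ e^(−Eᵢ/kT) = e^(−0) + e^(−4.58000) = 1.00000 + 0.0102549 = 1.01025.
F = −kT ln Z = −100 × ln(1.01025) = −100 × 0.0101978 = -1.020 meV.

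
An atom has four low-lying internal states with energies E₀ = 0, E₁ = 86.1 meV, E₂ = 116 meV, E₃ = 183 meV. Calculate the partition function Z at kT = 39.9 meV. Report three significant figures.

Z = 1.18

Eᵢ/kT = 0, 2.1579, 2.9073, 4.5865.
Z = Σ e^(−Eᵢ/kT) = e^(−0) + e^(−2.1579) + e^(−2.9073) + e^(−4.5865) = 1.0000 + 0.11557 + 0.054623 + 0.010188 = 1.1804.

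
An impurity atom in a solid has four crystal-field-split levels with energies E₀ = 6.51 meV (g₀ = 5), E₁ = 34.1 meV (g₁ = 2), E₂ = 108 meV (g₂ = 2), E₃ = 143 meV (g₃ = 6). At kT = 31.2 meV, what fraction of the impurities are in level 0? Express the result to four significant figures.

Eᵢ/kT = 0.208654, 1.09295, 3.46154, 4.58333.
Z = Σ gᵢe^(−Eᵢ/kT) = 5·e^(−0.208654) + 2·e^(−1.09295) + 2·e^(−3.46154) + 6·e^(−4.58333) = 4.05838 + 0.670452 + 0.0627628 + 0.0613248 = 4.85292.
P₀ = g₀ e^(−E₀/kT) / Z = 4.05838/4.85292 = 0.8363.

0.8363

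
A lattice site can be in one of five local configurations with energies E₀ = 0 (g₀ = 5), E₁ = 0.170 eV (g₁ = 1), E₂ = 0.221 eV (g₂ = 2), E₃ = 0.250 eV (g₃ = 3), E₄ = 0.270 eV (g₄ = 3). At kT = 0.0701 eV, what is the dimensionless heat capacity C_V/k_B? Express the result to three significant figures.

Eᵢ/kT = 0, 2.4251, 3.1526, 3.5663, 3.8516.
Z = Σ gᵢe^(−Eᵢ/kT) = 5·e^(−0) + 1·e^(−2.4251) + 2·e^(−3.1526) + 3·e^(−3.5663) + 3·e^(−3.8516) = 5.0000 + 0.088469 + 0.085482 + 0.084781 + 0.063737 = 5.3225.
⟨E⟩ = 0.013591 eV, ⟨E²⟩ = 0.0031333 eV².
C_V/k_B = (⟨E²⟩ − ⟨E⟩²)/(kT)² = (0.0031333 − 0.00018472)/0.0049140 = 0.600.

0.600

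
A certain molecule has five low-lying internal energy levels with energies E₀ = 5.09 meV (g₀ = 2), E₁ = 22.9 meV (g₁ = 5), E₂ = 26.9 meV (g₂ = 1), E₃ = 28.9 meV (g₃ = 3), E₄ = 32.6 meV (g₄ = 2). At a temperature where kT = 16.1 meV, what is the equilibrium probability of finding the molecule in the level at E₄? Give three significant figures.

0.0731

Eᵢ/kT = 0.31615, 1.4224, 1.6708, 1.7950, 2.0248.
Z = Σ gᵢe^(−Eᵢ/kT) = 2·e^(−0.31615) + 5·e^(−1.4224) + 1·e^(−1.6708) + 3·e^(−1.7950) + 2·e^(−2.0248) = 1.4579 + 1.2057 + 0.18810 + 0.49838 + 0.26404 = 3.6141.
P₄ = g₄ e^(−E₄/kT) / Z = 0.26404/3.6141 = 0.0731.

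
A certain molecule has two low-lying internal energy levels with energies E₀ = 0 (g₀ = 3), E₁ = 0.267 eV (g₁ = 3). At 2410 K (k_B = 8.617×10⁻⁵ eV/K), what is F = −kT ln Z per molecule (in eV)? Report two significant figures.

k_BT = 8.617×10⁻⁵ × 2410 K = 0.2077 eV.
Eᵢ/kT = 0, 1.286.
Z = Σ gᵢe^(−Eᵢ/kT) = 3·e^(−0) + 3·e^(−1.286) = 3.000 + 0.8291 = 3.829.
F = −kT ln Z = −0.2077 × ln(3.829) = −0.2077 × 1.343 = -0.28 eV.

-0.28 eV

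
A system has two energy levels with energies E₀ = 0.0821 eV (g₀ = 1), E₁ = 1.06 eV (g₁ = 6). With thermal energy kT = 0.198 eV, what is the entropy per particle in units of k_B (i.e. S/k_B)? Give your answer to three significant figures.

0.246

Eᵢ/kT = 0.41465, 5.3535.
Z = Σ gᵢe^(−Eᵢ/kT) = 1·e^(−0.41465) + 6·e^(−5.3535) = 0.66057 + 0.028389 = 0.68896.
⟨E⟩ = Σ EᵢPᵢ = 0.12239 eV.
S/k_B = ln Z + ⟨E⟩/kT = ln(0.68896) + 0.12239/0.198 = -0.37257 + 0.61813 = 0.246.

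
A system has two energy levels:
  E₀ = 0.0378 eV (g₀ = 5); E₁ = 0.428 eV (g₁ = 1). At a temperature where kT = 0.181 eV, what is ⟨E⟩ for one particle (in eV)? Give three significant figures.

0.0466 eV

Eᵢ/kT = 0.20884, 2.3646.
Z = Σ gᵢe^(−Eᵢ/kT) = 5·e^(−0.20884) + 1·e^(−2.3646) = 4.0576 + 0.093987 = 4.1516.
⟨E⟩ = Σ Eᵢ gᵢe^(−Eᵢ/kT) / Z = (0.0378·4.0576 + 0.428·0.093987) / 4.1516 = 0.0466 eV.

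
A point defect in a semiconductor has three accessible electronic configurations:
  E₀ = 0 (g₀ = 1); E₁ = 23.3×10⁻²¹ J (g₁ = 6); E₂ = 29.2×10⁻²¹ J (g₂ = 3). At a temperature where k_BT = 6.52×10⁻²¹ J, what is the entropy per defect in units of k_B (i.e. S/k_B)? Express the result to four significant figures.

0.8114

Eᵢ/kT = 0, 3.57362, 4.47853.
Z = Σ gᵢe^(−Eᵢ/kT) = 1·e^(−0) + 6·e^(−3.57362) + 3·e^(−4.47853) = 1.00000 + 0.168325 + 0.0340503 = 1.20238.
⟨E⟩ = Σ EᵢPᵢ = 4.08876 ×10⁻²¹ J.
S/k_B = ln Z + ⟨E⟩/kT = ln(1.20238) + 4.08876/6.52 = 0.184303 + 0.627110 = 0.8114.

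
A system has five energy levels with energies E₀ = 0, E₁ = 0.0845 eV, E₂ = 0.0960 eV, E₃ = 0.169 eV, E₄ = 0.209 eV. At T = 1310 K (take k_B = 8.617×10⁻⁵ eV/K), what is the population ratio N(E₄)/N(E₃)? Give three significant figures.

k_BT = 8.617×10⁻⁵ × 1310 K = 0.11288 eV.
n₄/n₃ = exp[−(E₄−E₃)/kT] = exp(−(0.040 eV)/(0.11288 eV)) = exp(-0.35436) = 0.702.

0.702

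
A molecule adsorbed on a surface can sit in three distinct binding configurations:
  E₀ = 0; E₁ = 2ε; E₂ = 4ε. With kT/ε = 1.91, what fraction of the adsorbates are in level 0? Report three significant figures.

Eᵢ/kT = 0, 1.0471, 2.0942.
Z = Σ e^(−Eᵢ/kT) = e^(−0) + e^(−1.0471) + e^(−2.0942) = 1.0000 + 0.35095 + 0.12317 = 1.4741.
P₀ = e^(−E₀/kT) / Z = 1.0000/1.4741 = 0.678.

0.678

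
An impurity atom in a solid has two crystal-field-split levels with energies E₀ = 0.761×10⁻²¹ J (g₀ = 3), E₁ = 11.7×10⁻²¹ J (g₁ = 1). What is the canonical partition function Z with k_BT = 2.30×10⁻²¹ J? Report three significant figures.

Eᵢ/kT = 0.33087, 5.0870.
Z = Σ gᵢe^(−Eᵢ/kT) = 3·e^(−0.33087) + 1·e^(−5.0870) = 2.1549 + 0.0061765 = 2.1611.

Z = 2.16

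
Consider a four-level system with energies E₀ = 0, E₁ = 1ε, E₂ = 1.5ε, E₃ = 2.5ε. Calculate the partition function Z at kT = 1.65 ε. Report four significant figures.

Eᵢ/kT = 0, 0.606061, 0.909091, 1.51515.
Z = Σ e^(−Eᵢ/kT) = e^(−0) + e^(−0.606061) + e^(−0.909091) + e^(−1.51515) = 1.00000 + 0.545495 + 0.402890 + 0.219775 = 2.16816.

Z = 2.168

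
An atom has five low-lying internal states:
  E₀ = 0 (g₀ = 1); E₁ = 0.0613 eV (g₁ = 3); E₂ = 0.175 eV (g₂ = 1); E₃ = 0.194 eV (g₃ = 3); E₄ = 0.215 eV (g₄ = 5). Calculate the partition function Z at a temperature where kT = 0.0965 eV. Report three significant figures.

Z = 3.69

Eᵢ/kT = 0, 0.63523, 1.8135, 2.0104, 2.2280.
Z = Σ gᵢe^(−Eᵢ/kT) = 1·e^(−0) + 3·e^(−0.63523) + 1·e^(−1.8135) + 3·e^(−2.0104) + 5·e^(−2.2280) = 1.0000 + 1.5894 + 0.16308 + 0.40181 + 0.53872 = 3.6930.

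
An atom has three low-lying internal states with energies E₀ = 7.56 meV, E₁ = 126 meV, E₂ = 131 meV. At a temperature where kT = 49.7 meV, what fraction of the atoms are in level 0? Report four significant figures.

Eᵢ/kT = 0.152113, 2.53521, 2.63581.
Z = Σ e^(−Eᵢ/kT) = e^(−0.152113) + e^(−2.53521) + e^(−2.63581) = 0.858891 + 0.0792451 + 0.0716609 = 1.00980.
P₀ = e^(−E₀/kT) / Z = 0.858891/1.00980 = 0.8506.

0.8506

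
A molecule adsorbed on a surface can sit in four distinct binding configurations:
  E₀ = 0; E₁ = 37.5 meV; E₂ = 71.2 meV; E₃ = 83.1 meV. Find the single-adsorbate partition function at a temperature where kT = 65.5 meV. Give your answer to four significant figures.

Z = 2.183

Eᵢ/kT = 0, 0.572519, 1.08702, 1.26870.
Z = Σ e^(−Eᵢ/kT) = e^(−0) + e^(−0.572519) + e^(−1.08702) + e^(−1.26870) = 1.00000 + 0.564103 + 0.337220 + 0.281197 = 2.18252.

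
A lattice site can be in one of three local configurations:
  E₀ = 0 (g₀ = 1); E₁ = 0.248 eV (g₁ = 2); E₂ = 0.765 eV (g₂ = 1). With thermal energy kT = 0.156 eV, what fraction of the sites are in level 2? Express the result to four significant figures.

Eᵢ/kT = 0, 1.58974, 4.90385.
Z = Σ gᵢe^(−Eᵢ/kT) = 1·e^(−0) + 2·e^(−1.58974) + 1·e^(−4.90385) = 1.00000 + 0.407957 + 0.00741797 = 1.41537.
P₂ = g₂ e^(−E₂/kT) / Z = 0.00741797/1.41537 = 0.005241.

0.005241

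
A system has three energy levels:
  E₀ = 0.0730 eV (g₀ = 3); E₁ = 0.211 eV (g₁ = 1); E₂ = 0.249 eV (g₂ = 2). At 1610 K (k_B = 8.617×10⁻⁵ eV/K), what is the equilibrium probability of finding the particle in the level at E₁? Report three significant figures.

k_BT = 8.617×10⁻⁵ × 1610 K = 0.13873 eV.
Eᵢ/kT = 0.52620, 1.5209, 1.7949.
Z = Σ gᵢe^(−Eᵢ/kT) = 3·e^(−0.52620) + 1·e^(−1.5209) + 2·e^(−1.7949) = 1.7725 + 0.21852 + 0.33229 = 2.3233.
P₁ = g₁ e^(−E₁/kT) / Z = 0.21852/2.3233 = 0.0941.

0.0941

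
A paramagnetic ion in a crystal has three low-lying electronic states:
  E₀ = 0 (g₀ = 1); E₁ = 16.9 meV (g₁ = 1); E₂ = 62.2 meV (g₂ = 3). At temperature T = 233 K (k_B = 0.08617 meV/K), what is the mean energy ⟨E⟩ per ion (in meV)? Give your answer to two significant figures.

k_BT = 0.08617 × 233 K = 20.08 meV.
Eᵢ/kT = 0, 0.8416, 3.098.
Z = Σ gᵢe^(−Eᵢ/kT) = 1·e^(−0) + 1·e^(−0.8416) + 3·e^(−3.098) = 1.000 + 0.4310 + 0.1354 = 1.566.
⟨E⟩ = Σ Eᵢ gᵢe^(−Eᵢ/kT) / Z = (0·1.000 + 16.9·0.4310 + 62.2·0.1354) / 1.566 = 10 meV.

10 meV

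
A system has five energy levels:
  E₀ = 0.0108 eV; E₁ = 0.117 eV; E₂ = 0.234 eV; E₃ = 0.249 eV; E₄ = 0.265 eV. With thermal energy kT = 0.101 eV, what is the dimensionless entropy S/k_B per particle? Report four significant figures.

Eᵢ/kT = 0.106931, 1.15842, 2.31683, 2.46535, 2.62376.
Z = Σ e^(−Eᵢ/kT) = e^(−0.106931) + e^(−1.15842) + e^(−2.31683) + e^(−2.46535) + e^(−2.62376) = 0.898588 + 0.313982 + 0.0985856 + 0.0849791 + 0.0725296 = 1.46866.
⟨E⟩ = Σ EᵢPᵢ = 0.0748232 eV.
S/k_B = ln Z + ⟨E⟩/kT = ln(1.46866) + 0.0748232/0.101 = 0.384350 + 0.740824 = 1.125.

1.125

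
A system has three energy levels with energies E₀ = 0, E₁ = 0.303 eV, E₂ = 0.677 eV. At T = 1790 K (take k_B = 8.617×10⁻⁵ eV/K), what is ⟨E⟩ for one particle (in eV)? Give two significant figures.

k_BT = 8.617×10⁻⁵ × 1790 K = 0.1542 eV.
Eᵢ/kT = 0, 1.965, 4.390.
Z = Σ e^(−Eᵢ/kT) = e^(−0) + e^(−1.965) + e^(−4.390) = 1.000 + 0.1402 + 0.01240 = 1.153.
⟨E⟩ = Σ Eᵢ e^(−Eᵢ/kT) / Z = (0·1.000 + 0.303·0.1402 + 0.677·0.01240) / 1.153 = 0.044 eV.

0.044 eV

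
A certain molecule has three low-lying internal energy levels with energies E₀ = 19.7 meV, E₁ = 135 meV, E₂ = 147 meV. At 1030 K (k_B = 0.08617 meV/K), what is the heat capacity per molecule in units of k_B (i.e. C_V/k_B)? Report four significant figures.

k_BT = 0.08617 × 1030 K = 88.7551 meV.
Eᵢ/kT = 0.221959, 1.52104, 1.65624.
Z = Σ e^(−Eᵢ/kT) = e^(−0.221959) + e^(−1.52104) + e^(−1.65624) = 0.800948 + 0.218485 + 0.190855 = 1.21029.
⟨E⟩ = 60.5886 meV, ⟨E²⟩ = 6954.46 meV².
C_V/k_B = (⟨E²⟩ − ⟨E⟩²)/(kT)² = (6954.46 − 3670.98)/7877.47 = 0.4168.

0.4168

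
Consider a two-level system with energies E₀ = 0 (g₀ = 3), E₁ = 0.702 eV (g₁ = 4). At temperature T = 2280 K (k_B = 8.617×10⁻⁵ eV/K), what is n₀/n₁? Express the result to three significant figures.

k_BT = 8.617×10⁻⁵ × 2280 K = 0.19647 eV.
n₀/n₁ = (g₀/g₁) exp[−(E₀−E₁)/kT] = (3/4) × exp(−(-0.702 eV)/(0.19647 eV)) = (3/4) × exp(3.5731) = 26.7.

26.7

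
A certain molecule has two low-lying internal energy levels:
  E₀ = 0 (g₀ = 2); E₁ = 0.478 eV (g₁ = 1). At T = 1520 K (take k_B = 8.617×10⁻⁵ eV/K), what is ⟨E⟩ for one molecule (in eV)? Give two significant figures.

k_BT = 8.617×10⁻⁵ × 1520 K = 0.1310 eV.
Eᵢ/kT = 0, 3.649.
Z = Σ gᵢe^(−Eᵢ/kT) = 2·e^(−0) + 1·e^(−3.649) = 2.000 + 0.02602 = 2.026.
⟨E⟩ = Σ Eᵢ gᵢe^(−Eᵢ/kT) / Z = (0·2.000 + 0.478·0.02602) / 2.026 = 0.0061 eV.

0.0061 eV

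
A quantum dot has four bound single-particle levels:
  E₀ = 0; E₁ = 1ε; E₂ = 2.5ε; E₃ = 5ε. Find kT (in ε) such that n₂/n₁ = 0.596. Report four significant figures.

n₂/n₁ = exp[−(E₂−E₁)/kT] = 0.596.
⇒ (E₂−E₁)/kT = ln(1/0.596) = ln(1.67785) = 0.517513.
kT = 1.5ε / 0.517513 = 2.898 ε.

2.898 ε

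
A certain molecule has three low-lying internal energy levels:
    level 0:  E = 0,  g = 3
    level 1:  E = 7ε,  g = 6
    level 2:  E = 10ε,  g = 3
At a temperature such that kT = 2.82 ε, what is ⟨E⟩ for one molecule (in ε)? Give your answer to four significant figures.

1.219 ε

Eᵢ/kT = 0, 2.48227, 3.54610.
Z = Σ gᵢe^(−Eᵢ/kT) = 3·e^(−0) + 6·e^(−2.48227) + 3·e^(−3.54610) = 3.00000 + 0.501320 + 0.0865107 = 3.58783.
⟨E⟩ = Σ Eᵢ gᵢe^(−Eᵢ/kT) / Z = (0·3.00000 + 7·0.501320 + 10·0.0865107) / 3.58783 = 1.219 ε.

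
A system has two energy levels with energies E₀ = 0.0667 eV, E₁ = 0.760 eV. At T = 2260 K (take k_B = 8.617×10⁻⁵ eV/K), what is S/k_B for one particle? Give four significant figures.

k_BT = 8.617×10⁻⁵ × 2260 K = 0.194744 eV.
Eᵢ/kT = 0.342501, 3.90256.
Z = Σ e^(−Eᵢ/kT) = e^(−0.342501) + e^(−3.90256) = 0.709992 + 0.0201902 = 0.730182.
⟨E⟩ = Σ EᵢPᵢ = 0.0858704 eV.
S/k_B = ln Z + ⟨E⟩/kT = ln(0.730182) + 0.0858704/0.194744 = -0.314461 + 0.440940 = 0.1265.

0.1265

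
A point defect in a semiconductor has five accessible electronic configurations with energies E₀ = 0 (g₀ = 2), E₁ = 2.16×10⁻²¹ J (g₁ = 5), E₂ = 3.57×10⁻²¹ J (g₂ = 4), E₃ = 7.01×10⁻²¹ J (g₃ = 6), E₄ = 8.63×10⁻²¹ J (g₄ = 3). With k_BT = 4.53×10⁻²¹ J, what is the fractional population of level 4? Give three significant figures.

0.0516

Eᵢ/kT = 0, 0.47682, 0.78808, 1.5475, 1.9051.
Z = Σ gᵢe^(−Eᵢ/kT) = 2·e^(−0) + 5·e^(−0.47682) + 4·e^(−0.78808) + 6·e^(−1.5475) + 3·e^(−1.9051) = 2.0000 + 3.1038 + 1.8189 + 1.2767 + 0.44642 = 8.6458.
P₄ = g₄ e^(−E₄/kT) / Z = 0.44642/8.6458 = 0.0516.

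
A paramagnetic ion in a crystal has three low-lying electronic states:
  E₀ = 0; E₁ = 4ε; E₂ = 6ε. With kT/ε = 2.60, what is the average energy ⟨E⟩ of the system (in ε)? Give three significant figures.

Eᵢ/kT = 0, 1.5385, 2.3077.
Z = Σ e^(−Eᵢ/kT) = e^(−0) + e^(−1.5385) + e^(−2.3077) = 1.0000 + 0.21470 + 0.099490 = 1.3142.
⟨E⟩ = Σ Eᵢ e^(−Eᵢ/kT) / Z = (0·1.0000 + 4·0.21470 + 6·0.099490) / 1.3142 = 1.11 ε.

1.11 ε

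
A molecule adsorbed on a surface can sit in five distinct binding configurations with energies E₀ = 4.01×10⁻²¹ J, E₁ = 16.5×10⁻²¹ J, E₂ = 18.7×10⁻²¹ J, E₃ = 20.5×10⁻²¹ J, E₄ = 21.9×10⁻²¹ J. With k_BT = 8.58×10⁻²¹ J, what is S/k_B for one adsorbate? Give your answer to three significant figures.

Eᵢ/kT = 0.46737, 1.9231, 2.1795, 2.3893, 2.5524.
Z = Σ e^(−Eᵢ/kT) = e^(−0.46737) + e^(−1.9231) + e^(−2.1795) + e^(−2.3893) + e^(−2.5524) = 0.62665 + 0.14615 + 0.11310 + 0.091694 + 0.077894 = 1.0555.
⟨E⟩ = Σ EᵢPᵢ = 10.066 ×10⁻²¹ J.
S/k_B = ln Z + ⟨E⟩/kT = ln(1.0555) + 10.066/8.58 = 0.054015 + 1.1732 = 1.23.

1.23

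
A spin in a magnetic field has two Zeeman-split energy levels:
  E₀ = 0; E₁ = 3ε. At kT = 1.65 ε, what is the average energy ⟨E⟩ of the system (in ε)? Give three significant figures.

0.419 ε

Eᵢ/kT = 0, 1.8182.
Z = Σ e^(−Eᵢ/kT) = e^(−0) + e^(−1.8182) = 1.0000 + 0.16232 = 1.1623.
⟨E⟩ = Σ Eᵢ e^(−Eᵢ/kT) / Z = (0·1.0000 + 3·0.16232) / 1.1623 = 0.419 ε.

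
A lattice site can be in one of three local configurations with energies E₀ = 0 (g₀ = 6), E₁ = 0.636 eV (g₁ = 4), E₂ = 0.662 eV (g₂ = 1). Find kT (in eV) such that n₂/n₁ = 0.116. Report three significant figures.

n₂/n₁ = (g₂/g₁) exp[−(E₂−E₁)/kT] = 0.116.
⇒ (E₂−E₁)/kT = ln((1/4)/0.116) = ln(2.1552) = 0.76788.
kT = 0.026 eV / 0.76788 = 0.0339 eV.

0.0339 eV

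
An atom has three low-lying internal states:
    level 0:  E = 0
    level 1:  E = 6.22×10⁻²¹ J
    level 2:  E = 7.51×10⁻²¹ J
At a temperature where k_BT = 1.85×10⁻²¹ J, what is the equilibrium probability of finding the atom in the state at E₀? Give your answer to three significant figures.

Eᵢ/kT = 0, 3.3622, 4.0595.
Z = Σ e^(−Eᵢ/kT) = e^(−0) + e^(−3.3622) + e^(−4.0595) = 1.0000 + 0.034659 + 0.017258 = 1.0519.
P₀ = e^(−E₀/kT) / Z = 1.0000/1.0519 = 0.951.

0.951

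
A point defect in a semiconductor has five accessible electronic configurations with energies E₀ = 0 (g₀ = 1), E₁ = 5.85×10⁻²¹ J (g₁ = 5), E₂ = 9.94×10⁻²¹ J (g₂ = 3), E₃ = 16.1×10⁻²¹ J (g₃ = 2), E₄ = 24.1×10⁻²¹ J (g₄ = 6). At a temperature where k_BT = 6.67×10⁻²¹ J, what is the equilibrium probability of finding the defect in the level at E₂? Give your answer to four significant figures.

0.1650

Eᵢ/kT = 0, 0.877061, 1.49025, 2.41379, 3.61319.
Z = Σ gᵢe^(−Eᵢ/kT) = 1·e^(−0) + 5·e^(−0.877061) + 3·e^(−1.49025) + 2·e^(−2.41379) + 6·e^(−3.61319) = 1.00000 + 2.08002 + 0.675949 + 0.178951 + 0.161794 = 4.09671.
P₂ = g₂ e^(−E₂/kT) / Z = 0.675949/4.09671 = 0.1650.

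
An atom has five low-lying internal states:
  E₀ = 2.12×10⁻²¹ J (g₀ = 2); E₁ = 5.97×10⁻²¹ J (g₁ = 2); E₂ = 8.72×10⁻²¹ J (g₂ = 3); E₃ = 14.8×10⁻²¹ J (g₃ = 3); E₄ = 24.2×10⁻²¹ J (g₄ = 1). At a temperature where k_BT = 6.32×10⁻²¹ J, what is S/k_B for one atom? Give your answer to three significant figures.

Eᵢ/kT = 0.33544, 0.94462, 1.3797, 2.3418, 3.8291.
Z = Σ gᵢe^(−Eᵢ/kT) = 2·e^(−0.33544) + 2·e^(−0.94462) + 3·e^(−1.3797) + 3·e^(−2.3418) + 1·e^(−3.8291) = 1.4300 + 0.77765 + 0.75496 + 0.28846 + 0.021729 = 3.2728.
⟨E⟩ = Σ EᵢPᵢ = 5.8215 ×10⁻²¹ J.
S/k_B = ln Z + ⟨E⟩/kT = ln(3.2728) + 5.8215/6.32 = 1.1856 + 0.92112 = 2.11.

2.11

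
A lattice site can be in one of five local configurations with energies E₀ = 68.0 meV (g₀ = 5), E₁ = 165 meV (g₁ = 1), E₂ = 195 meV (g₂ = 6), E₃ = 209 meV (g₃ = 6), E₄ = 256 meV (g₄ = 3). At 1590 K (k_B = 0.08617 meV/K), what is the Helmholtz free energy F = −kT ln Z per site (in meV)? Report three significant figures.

-258 meV

k_BT = 0.08617 × 1590 K = 137.01 meV.
Eᵢ/kT = 0.49631, 1.2043, 1.4233, 1.5254, 1.8685.
Z = Σ gᵢe^(−Eᵢ/kT) = 5·e^(−0.49631) + 1·e^(−1.2043) + 6·e^(−1.4233) + 6·e^(−1.5254) + 3·e^(−1.8685) = 3.0439 + 0.29990 + 1.4455 + 1.3052 + 0.46307 = 6.5576.
F = −kT ln Z = −137.01 × ln(6.5576) = −137.01 × 1.8806 = -258 meV.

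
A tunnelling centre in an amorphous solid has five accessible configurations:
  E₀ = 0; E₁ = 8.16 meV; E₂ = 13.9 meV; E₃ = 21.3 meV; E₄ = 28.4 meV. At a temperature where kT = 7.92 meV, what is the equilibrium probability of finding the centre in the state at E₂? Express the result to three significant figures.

0.106

Eᵢ/kT = 0, 1.0303, 1.7551, 2.6894, 3.5859.
Z = Σ e^(−Eᵢ/kT) = e^(−0) + e^(−1.0303) + e^(−1.7551) + e^(−2.6894) + e^(−3.5859) = 1.0000 + 0.35690 + 0.17289 + 0.067922 + 0.027712 = 1.6254.
P₂ = e^(−E₂/kT) / Z = 0.17289/1.6254 = 0.106.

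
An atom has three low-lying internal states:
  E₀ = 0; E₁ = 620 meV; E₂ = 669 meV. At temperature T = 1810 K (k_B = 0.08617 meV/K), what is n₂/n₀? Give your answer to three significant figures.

k_BT = 0.08617 × 1810 K = 155.97 meV.
n₂/n₀ = exp[−(E₂−E₀)/kT] = exp(−(669 meV)/(155.97 meV)) = exp(-4.2893) = 0.0137.

0.0137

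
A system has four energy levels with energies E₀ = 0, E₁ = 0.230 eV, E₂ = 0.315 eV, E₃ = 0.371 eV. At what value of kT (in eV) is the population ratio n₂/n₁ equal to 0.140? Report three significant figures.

n₂/n₁ = exp[−(E₂−E₁)/kT] = 0.140.
⇒ (E₂−E₁)/kT = ln(1/0.140) = ln(7.1429) = 1.9661.
kT = 0.085 eV / 1.9661 = 0.0432 eV.

0.0432 eV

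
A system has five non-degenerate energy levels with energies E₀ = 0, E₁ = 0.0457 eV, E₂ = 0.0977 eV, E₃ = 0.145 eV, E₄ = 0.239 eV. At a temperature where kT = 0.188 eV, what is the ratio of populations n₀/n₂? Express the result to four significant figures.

1.681

n₀/n₂ = exp[−(E₀−E₂)/kT] = exp(−(-0.0977 eV)/(0.188 eV)) = exp(0.519681) = 1.681.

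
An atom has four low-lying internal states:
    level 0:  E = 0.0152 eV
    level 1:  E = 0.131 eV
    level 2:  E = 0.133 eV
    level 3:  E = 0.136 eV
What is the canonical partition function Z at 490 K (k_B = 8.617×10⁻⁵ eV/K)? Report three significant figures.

Z = 0.825

k_BT = 8.617×10⁻⁵ × 490 K = 0.042223 eV.
Eᵢ/kT = 0.35999, 3.1026, 3.1499, 3.2210.
Z = Σ e^(−Eᵢ/kT) = e^(−0.35999) + e^(−3.1026) + e^(−3.1499) + e^(−3.2210) = 0.69768 + 0.044932 + 0.042856 + 0.039915 = 0.82538.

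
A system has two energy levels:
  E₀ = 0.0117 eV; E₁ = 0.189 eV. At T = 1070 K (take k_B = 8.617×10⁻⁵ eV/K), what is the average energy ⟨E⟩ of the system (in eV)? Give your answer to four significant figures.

0.03431 eV

k_BT = 8.617×10⁻⁵ × 1070 K = 0.0922019 eV.
Eᵢ/kT = 0.126895, 2.04985.
Z = Σ e^(−Eᵢ/kT) = e^(−0.126895) + e^(−2.04985) = 0.880826 + 0.128754 = 1.00958.
⟨E⟩ = Σ Eᵢ e^(−Eᵢ/kT) / Z = (0.0117·0.880826 + 0.189·0.128754) / 1.00958 = 0.03431 eV.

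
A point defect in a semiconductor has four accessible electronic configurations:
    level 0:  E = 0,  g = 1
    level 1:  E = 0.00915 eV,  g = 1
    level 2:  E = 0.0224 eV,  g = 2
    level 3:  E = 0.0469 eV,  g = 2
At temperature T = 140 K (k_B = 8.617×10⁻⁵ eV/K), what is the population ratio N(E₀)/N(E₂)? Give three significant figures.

k_BT = 8.617×10⁻⁵ × 140 K = 0.012064 eV.
n₀/n₂ = (g₀/g₂) exp[−(E₀−E₂)/kT] = (1/2) × exp(−(-0.0224 eV)/(0.012064 eV)) = (1/2) × exp(1.8568) = 3.20.

3.20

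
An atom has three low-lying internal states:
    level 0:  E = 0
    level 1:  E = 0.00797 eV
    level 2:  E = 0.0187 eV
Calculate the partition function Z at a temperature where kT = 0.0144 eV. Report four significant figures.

Eᵢ/kT = 0, 0.553472, 1.29861.
Z = Σ e^(−Eᵢ/kT) = e^(−0) + e^(−0.553472) + e^(−1.29861) = 1.00000 + 0.574950 + 0.272911 = 1.84786.

Z = 1.848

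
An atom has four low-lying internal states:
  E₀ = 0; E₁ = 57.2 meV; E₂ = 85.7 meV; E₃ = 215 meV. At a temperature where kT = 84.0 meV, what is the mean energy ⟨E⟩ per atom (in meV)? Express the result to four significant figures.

39.34 meV

Eᵢ/kT = 0, 0.680952, 1.02024, 2.55952.
Z = Σ e^(−Eᵢ/kT) = e^(−0) + e^(−0.680952) + e^(−1.02024) + e^(−2.55952) = 1.00000 + 0.506135 + 0.360508 + 0.0773419 = 1.94398.
⟨E⟩ = Σ Eᵢ e^(−Eᵢ/kT) / Z = (0·1.00000 + 57.2·0.506135 + 85.7·0.360508 + 215·0.0773419) / 1.94398 = 39.34 meV.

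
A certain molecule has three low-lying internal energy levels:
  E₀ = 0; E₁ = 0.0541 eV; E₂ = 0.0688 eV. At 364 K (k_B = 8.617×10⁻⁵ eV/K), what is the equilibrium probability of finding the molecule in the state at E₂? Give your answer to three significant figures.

0.0865

k_BT = 8.617×10⁻⁵ × 364 K = 0.031366 eV.
Eᵢ/kT = 0, 1.7248, 2.1935.
Z = Σ e^(−Eᵢ/kT) = e^(−0) + e^(−1.7248) + e^(−2.1935) = 1.0000 + 0.17821 + 0.11153 = 1.2897.
P₂ = e^(−E₂/kT) / Z = 0.11153/1.2897 = 0.0865.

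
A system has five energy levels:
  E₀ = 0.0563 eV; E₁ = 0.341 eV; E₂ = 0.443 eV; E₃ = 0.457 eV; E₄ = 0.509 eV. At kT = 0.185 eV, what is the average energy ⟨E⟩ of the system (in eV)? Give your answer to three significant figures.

Eᵢ/kT = 0.30432, 1.8432, 2.3946, 2.4703, 2.7514.
Z = Σ e^(−Eᵢ/kT) = e^(−0.30432) + e^(−1.8432) + e^(−2.3946) + e^(−2.4703) + e^(−2.7514) = 0.73762 + 0.15831 + 0.091209 + 0.084559 + 0.063838 = 1.1355.
⟨E⟩ = Σ Eᵢ e^(−Eᵢ/kT) / Z = (0.0563·0.73762 + 0.341·0.15831 + 0.443·0.091209 + 0.457·0.084559 + 0.509·0.063838) / 1.1355 = 0.182 eV.

0.182 eV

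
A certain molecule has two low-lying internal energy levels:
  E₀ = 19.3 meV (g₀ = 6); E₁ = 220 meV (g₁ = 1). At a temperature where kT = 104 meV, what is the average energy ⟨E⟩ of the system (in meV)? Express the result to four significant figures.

Eᵢ/kT = 0.185577, 2.11538.
Z = Σ gᵢe^(−Eᵢ/kT) = 6·e^(−0.185577) + 1·e^(−2.11538) = 4.98375 + 0.120587 = 5.10434.
⟨E⟩ = Σ Eᵢ gᵢe^(−Eᵢ/kT) / Z = (19.3·4.98375 + 220·0.120587) / 5.10434 = 24.04 meV.

24.04 meV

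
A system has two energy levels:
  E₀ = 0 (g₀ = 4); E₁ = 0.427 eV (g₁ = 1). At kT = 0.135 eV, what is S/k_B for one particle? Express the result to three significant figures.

1.43

Eᵢ/kT = 0, 3.1630.
Z = Σ gᵢe^(−Eᵢ/kT) = 4·e^(−0) + 1·e^(−3.1630) = 4.0000 + 0.042299 = 4.0423.
⟨E⟩ = Σ EᵢPᵢ = 0.0044682 eV.
S/k_B = ln Z + ⟨E⟩/kT = ln(4.0423) + 0.0044682/0.135 = 1.3968 + 0.033098 = 1.43.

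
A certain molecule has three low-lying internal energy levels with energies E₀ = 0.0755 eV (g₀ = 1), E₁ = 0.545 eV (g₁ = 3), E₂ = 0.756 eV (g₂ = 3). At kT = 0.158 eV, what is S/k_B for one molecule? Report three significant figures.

0.706

Eᵢ/kT = 0.47785, 3.4494, 4.7848.
Z = Σ gᵢe^(−Eᵢ/kT) = 1·e^(−0.47785) + 3·e^(−3.4494) + 3·e^(−4.7848) = 0.62012 + 0.095294 + 0.025067 = 0.74048.
⟨E⟩ = Σ EᵢPᵢ = 0.15896 eV.
S/k_B = ln Z + ⟨E⟩/kT = ln(0.74048) + 0.15896/0.158 = -0.30046 + 1.0061 = 0.706.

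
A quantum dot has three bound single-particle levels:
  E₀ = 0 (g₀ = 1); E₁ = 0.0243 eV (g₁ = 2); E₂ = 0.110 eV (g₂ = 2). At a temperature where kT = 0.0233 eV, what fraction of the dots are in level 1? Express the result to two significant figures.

Eᵢ/kT = 0, 1.043, 4.721.
Z = Σ gᵢe^(−Eᵢ/kT) = 1·e^(−0) + 2·e^(−1.043) + 2·e^(−4.721) = 1.000 + 0.7048 + 0.01781 = 1.723.
P₁ = g₁ e^(−E₁/kT) / Z = 0.7048/1.723 = 0.41.

0.41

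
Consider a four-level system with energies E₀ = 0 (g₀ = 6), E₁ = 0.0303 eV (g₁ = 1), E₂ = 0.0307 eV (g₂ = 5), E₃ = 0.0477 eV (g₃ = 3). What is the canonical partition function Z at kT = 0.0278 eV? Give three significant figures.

Eᵢ/kT = 0, 1.0899, 1.1043, 1.7158.
Z = Σ gᵢe^(−Eᵢ/kT) = 6·e^(−0) + 1·e^(−1.0899) + 5·e^(−1.1043) + 3·e^(−1.7158) = 6.0000 + 0.33625 + 1.6572 + 0.53946 = 8.5329.

Z = 8.53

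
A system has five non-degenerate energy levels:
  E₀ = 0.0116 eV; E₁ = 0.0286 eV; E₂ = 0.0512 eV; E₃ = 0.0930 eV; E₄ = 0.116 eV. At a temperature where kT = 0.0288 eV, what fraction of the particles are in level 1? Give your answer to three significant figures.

0.293

Eᵢ/kT = 0.40278, 0.99306, 1.7778, 3.2292, 4.0278.
Z = Σ e^(−Eᵢ/kT) = e^(−0.40278) + e^(−0.99306) + e^(−1.7778) + e^(−3.2292) + e^(−4.0278) = 0.66846 + 0.37044 + 0.16901 + 0.039589 + 0.017813 = 1.2653.
P₁ = e^(−E₁/kT) / Z = 0.37044/1.2653 = 0.293.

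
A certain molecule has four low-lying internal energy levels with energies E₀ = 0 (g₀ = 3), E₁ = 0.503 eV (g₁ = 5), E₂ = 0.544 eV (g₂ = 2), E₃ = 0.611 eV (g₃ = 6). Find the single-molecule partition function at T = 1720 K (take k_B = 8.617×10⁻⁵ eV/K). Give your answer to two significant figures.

Z = 3.3

k_BT = 8.617×10⁻⁵ × 1720 K = 0.1482 eV.
Eᵢ/kT = 0, 3.394, 3.671, 4.123.
Z = Σ gᵢe^(−Eᵢ/kT) = 3·e^(−0) + 5·e^(−3.394) + 2·e^(−3.671) + 6·e^(−4.123) = 3.000 + 0.1679 + 0.05090 + 0.09718 = 3.316.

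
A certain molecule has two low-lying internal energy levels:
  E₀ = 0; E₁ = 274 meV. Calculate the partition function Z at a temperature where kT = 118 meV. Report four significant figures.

Z = 1.098

Eᵢ/kT = 0, 2.32203.
Z = Σ e^(−Eᵢ/kT) = e^(−0) + e^(−2.32203) = 1.00000 + 0.0980743 = 1.09807.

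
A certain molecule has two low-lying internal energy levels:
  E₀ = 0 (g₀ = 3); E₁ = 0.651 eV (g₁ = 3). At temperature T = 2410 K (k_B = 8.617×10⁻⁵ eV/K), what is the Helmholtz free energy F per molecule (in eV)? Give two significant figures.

-0.24 eV

k_BT = 8.617×10⁻⁵ × 2410 K = 0.2077 eV.
Eᵢ/kT = 0, 3.134.
Z = Σ gᵢe^(−Eᵢ/kT) = 3·e^(−0) + 3·e^(−3.134) = 3.000 + 0.1306 = 3.131.
F = −kT ln Z = −0.2077 × ln(3.131) = −0.2077 × 1.141 = -0.24 eV.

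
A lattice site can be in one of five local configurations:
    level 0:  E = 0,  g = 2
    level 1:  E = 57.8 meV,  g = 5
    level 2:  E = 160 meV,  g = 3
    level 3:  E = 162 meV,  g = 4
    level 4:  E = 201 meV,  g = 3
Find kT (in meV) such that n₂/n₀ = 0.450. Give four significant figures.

132.9 meV

n₂/n₀ = (g₂/g₀) exp[−(E₂−E₀)/kT] = 0.450.
⇒ (E₂−E₀)/kT = ln((3/2)/0.450) = ln(3.33333) = 1.20397.
kT = 160 meV / 1.20397 = 132.9 meV.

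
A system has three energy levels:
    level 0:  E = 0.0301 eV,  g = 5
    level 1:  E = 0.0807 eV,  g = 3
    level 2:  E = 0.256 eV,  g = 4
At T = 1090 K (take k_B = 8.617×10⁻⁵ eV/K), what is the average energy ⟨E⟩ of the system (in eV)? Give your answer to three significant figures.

k_BT = 8.617×10⁻⁵ × 1090 K = 0.093925 eV.
Eᵢ/kT = 0.32047, 0.85920, 2.7256.
Z = Σ gᵢe^(−Eᵢ/kT) = 5·e^(−0.32047) + 3·e^(−0.85920) + 4·e^(−2.7256) = 3.6290 + 1.2705 + 0.26203 = 5.1615.
⟨E⟩ = Σ Eᵢ gᵢe^(−Eᵢ/kT) / Z = (0.0301·3.6290 + 0.0807·1.2705 + 0.256·0.26203) / 5.1615 = 0.0540 eV.

0.0540 eV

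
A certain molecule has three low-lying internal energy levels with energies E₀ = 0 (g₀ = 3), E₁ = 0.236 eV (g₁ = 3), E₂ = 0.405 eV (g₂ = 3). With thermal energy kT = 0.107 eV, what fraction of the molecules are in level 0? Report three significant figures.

0.883

Eᵢ/kT = 0, 2.2056, 3.7850.
Z = Σ gᵢe^(−Eᵢ/kT) = 3·e^(−0) + 3·e^(−2.2056) + 3·e^(−3.7850) = 3.0000 + 0.33055 + 0.068127 = 3.3987.
P₀ = g₀ e^(−E₀/kT) / Z = 3.0000/3.3987 = 0.883.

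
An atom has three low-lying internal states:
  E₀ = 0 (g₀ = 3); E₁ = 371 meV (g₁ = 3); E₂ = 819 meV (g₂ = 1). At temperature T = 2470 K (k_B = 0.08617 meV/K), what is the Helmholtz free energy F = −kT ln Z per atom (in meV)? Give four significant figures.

k_BT = 0.08617 × 2470 K = 212.840 meV.
Eᵢ/kT = 0, 1.74309, 3.84796.
Z = Σ gᵢe^(−Eᵢ/kT) = 3·e^(−0) + 3·e^(−1.74309) + 1·e^(−3.84796) = 3.00000 + 0.524937 + 0.0213232 = 3.54626.
F = −kT ln Z = −212.840 × ln(3.54626) = −212.840 × 1.26589 = -269.4 meV.

-269.4 meV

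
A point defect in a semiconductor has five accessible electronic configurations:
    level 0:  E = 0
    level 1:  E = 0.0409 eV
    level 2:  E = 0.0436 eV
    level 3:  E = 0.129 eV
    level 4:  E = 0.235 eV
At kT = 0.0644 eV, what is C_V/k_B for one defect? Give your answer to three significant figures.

Eᵢ/kT = 0, 0.63509, 0.67702, 2.0031, 3.6491.
Z = Σ e^(−Eᵢ/kT) = e^(−0) + e^(−0.63509) + e^(−0.67702) + e^(−2.0031) + e^(−3.6491) = 1.0000 + 0.52989 + 0.50813 + 0.13492 + 0.026015 = 2.1990.
⟨E⟩ = 0.030625 eV, ⟨E²⟩ = 0.0025167 eV².
C_V/k_B = (⟨E²⟩ − ⟨E⟩²)/(kT)² = (0.0025167 − 0.00093789)/0.0041474 = 0.381.

0.381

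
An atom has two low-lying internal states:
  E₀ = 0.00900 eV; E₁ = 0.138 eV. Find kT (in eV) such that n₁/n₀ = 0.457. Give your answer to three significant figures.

0.165 eV

n₁/n₀ = exp[−(E₁−E₀)/kT] = 0.457.
⇒ (E₁−E₀)/kT = ln(1/0.457) = ln(2.1882) = 0.78308.
kT = 0.12900 eV / 0.78308 = 0.165 eV.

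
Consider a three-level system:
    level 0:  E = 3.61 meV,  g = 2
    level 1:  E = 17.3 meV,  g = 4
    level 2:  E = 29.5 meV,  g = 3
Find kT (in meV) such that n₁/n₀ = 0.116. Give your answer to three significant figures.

n₁/n₀ = (g₁/g₀) exp[−(E₁−E₀)/kT] = 0.116.
⇒ (E₁−E₀)/kT = ln((4/2)/0.116) = ln(17.241) = 2.8473.
kT = 13.69 meV / 2.8473 = 4.81 meV.

4.81 meV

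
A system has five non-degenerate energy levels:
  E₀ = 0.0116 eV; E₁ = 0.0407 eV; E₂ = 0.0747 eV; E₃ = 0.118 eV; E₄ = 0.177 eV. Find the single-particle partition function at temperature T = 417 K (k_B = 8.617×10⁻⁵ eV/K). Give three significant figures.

Z = 1.22

k_BT = 8.617×10⁻⁵ × 417 K = 0.035933 eV.
Eᵢ/kT = 0.32282, 1.1327, 2.0789, 3.2839, 4.9258.
Z = Σ e^(−Eᵢ/kT) = e^(−0.32282) + e^(−1.1327) + e^(−2.0789) + e^(−3.2839) + e^(−4.9258) = 0.72410 + 0.32216 + 0.12507 + 0.037482 + 0.0072569 = 1.2161.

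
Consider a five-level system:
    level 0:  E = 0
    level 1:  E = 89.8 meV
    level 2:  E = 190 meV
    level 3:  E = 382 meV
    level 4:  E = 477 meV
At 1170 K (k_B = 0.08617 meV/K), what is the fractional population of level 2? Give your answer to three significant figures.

0.0953

k_BT = 0.08617 × 1170 K = 100.82 meV.
Eᵢ/kT = 0, 0.89070, 1.8845, 3.7889, 4.7312.
Z = Σ e^(−Eᵢ/kT) = e^(−0) + e^(−0.89070) + e^(−1.8845) + e^(−3.7889) + e^(−4.7312) = 1.0000 + 0.41037 + 0.15190 + 0.022620 + 0.0088159 = 1.5937.
P₂ = e^(−E₂/kT) / Z = 0.15190/1.5937 = 0.0953.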